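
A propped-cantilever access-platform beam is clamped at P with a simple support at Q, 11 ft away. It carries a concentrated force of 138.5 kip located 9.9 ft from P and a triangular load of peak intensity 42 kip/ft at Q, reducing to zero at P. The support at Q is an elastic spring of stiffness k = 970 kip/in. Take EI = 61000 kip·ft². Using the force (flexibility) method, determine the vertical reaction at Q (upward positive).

Remove the prop at Q; the released (primary) structure is a cantilever built in at P.
Primary-structure tip deflection at Q by superposition:
  point load 138.5 at a = 9.9: Pa²(3L − a)/(6EI) = 52261/EI
  triangular load, peak 42 at the free end: 11w₀L⁴/(120EI) = 56368/EI
  δ_0 = 108629/EI
Flexibility coefficient — unit upward force at Q: δ_{QQ} = L³/(3EI) = 443.7/EI.
With EI = 61000 kip·ft²: δ_0 = 1.7808 ft and δ_{QQ} = 0.007273 ft/kip.
Compatibility — the spring shortens by R_Q/k under the reaction it provides: δ_0 − R_Q·δ_{QQ} = R_Q/k. With 1/k = 1/(970×12) ft/kip = 0.000086 ft/kip, R_Q = δ_0 / (δ_{QQ} + 1/k) = 1.7808 / (0.007273 + 0.000086) = 242 kip.

R_Q = 242 kip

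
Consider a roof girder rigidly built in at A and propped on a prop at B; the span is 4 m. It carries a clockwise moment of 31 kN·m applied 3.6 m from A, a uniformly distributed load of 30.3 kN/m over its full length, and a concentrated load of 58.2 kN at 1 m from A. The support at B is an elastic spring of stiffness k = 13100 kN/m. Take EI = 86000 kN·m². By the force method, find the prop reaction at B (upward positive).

Take the reaction at B as the redundant and release it; the primary structure is a cantilever fixed at A.
Primary-structure tip deflection at B by superposition:
  clockwise couple 31 at a = 3.6: M₀a(2L − a)/(2EI) = 245.5/EI
  UDL 30.3: wL⁴/(8EI) = 969.6/EI
  point load 58.2 at a = 1: Pa²(3L − a)/(6EI) = 106.7/EI
  δ_0 = 1322/EI
Tip deflection under a unit load at B: L³/(3EI) = 21.33/EI.
With EI = 86000 kN·m²: δ_0 = 0.01537 m and δ_{BB} = 0.000248 m/kN.
Compatibility — the spring shortens by R_B/k under the reaction it provides: δ_0 − R_B·δ_{BB} = R_B/k. With 1/k = 0.000076 m/kN, R_B = δ_0 / (δ_{BB} + 1/k) = 0.01537 / (0.000248 + 0.000076) = 47.38 kN.

R_B = 47.38 kN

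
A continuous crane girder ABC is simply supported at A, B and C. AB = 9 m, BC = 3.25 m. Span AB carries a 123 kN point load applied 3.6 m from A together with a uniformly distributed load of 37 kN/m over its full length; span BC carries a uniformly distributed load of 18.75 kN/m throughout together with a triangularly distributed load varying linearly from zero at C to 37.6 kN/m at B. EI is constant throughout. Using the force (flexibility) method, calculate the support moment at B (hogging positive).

M_B = 425.5 kN·m

Release continuity at B by inserting a hinge; the redundant is the internal moment M_B. The primary structure is two simply-supported spans AB and BC.
Discontinuity in slope at B on the released structure — sum the simple-span end rotations:
  span AB: point load 123 at a = 3.6: Pab(L + a)/(6LEI) = 557.9/EI
  span AB: UDL 37: wL³/(24EI) = 1124/EI
  span BC: UDL 18.75: wL³/(24EI) = 26.82/EI
  span BC: triangular load, peak 37.6: w₀L³/(45EI) = 28.68/EI
  relative rotation θ_0 = (1682 + 55.5)/EI = 1737/EI
A unit hogging moment at B produces rotation L₁/(3EI) + L₂/(3EI) = 4.083/EI.
Compatibility: M_B·(L₁+L₂)/(3EI) = θ_0, giving M_B = 425.5 kN·m (hogging).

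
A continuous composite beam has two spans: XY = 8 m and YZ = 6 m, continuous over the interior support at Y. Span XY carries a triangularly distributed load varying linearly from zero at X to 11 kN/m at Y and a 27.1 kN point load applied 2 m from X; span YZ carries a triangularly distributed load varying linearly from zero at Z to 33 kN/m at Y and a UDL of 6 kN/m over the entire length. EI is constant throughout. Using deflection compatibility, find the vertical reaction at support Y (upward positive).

R_Y = 145.4 kN

Take M_Y as the redundant. Released structure: two simple spans XY and YZ with a hinge at Y.
Rotations at Y on the released spans (each span's end-slope, ×1/EI):
  span XY: triangular load, peak 11: w₀L³/(45EI) = 125.2/EI
  span XY: point load 27.1 at a = 2: Pab(L + a)/(6LEI) = 67.75/EI
  span YZ: triangular load, peak 33: w₀L³/(45EI) = 158.4/EI
  span YZ: UDL 6: wL³/(24EI) = 54/EI
  relative rotation θ_0 = (192.9 + 212.4)/EI = 405.3/EI
A unit hogging moment at Y produces rotation L₁/(3EI) + L₂/(3EI) = 4.667/EI.
Compatibility: M_Y·(L₁+L₂)/(3EI) = θ_0, giving M_Y = 86.85 kN·m (hogging).
Span XY, ΣM about X with M_Y applied at Y: R_Y^{XY}·8 = 288.9 + 86.85, so R_Y^{XY} = 46.96 kN and R_X = 71.1 − 46.96 = 24.14 kN.
Span YZ, ΣM about Z: R_Y^{YZ}·6 = 504 + 86.85, so R_Y^{YZ} = 98.48 kN and R_Z = 135 − 98.48 = 36.52 kN.
R_Y = 46.96 + 98.48 = 145.4 kN.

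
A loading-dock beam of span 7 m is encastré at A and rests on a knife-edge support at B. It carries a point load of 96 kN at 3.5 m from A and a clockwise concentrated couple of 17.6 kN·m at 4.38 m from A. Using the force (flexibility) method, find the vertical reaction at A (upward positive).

Take the reaction at B as the redundant and release it; the primary structure is a cantilever fixed at A.
Free-end deflection of the primary structure under the applied loading (downward +):
  point load 96 at a = 3.5: Pa²(3L − a)/(6EI) = 3430/EI
  clockwise couple 17.6 at a = 4.38: M₀a(2L − a)/(2EI) = 370.8/EI
  δ_0 = 3801/EI
Flexibility coefficient — unit upward force at B: δ_{BB} = L³/(3EI) = 114.3/EI.
Compatibility at B: δ_0 − R_B·δ_{BB} = 0, so R_B = 3801/114.3 = 33.24 kN.
Vertical equilibrium: R_A = ΣP − R_B = 96 − 33.24 = 62.76 kN.

R_A = 62.76 kN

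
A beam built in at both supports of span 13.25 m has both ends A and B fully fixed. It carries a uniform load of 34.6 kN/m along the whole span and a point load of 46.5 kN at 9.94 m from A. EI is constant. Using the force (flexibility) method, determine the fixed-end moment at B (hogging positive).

Release both end moments; the primary structure is a simply-supported span AB with redundants M_A and M_B.
Simple-span end rotations at A and B under the given loads:
  at A: UDL 34.6: wL³/(24EI) = 3354/EI
  at B: UDL 34.6: wL³/(24EI) = 3354/EI
  at A: point load 46.5 at a = 9.94: Pab(L + b)/(6LEI) = 318.7/EI
  at B: point load 46.5 at a = 9.94: Pab(L + a)/(6LEI) = 446.3/EI
  θ_A0 = 3672/EI,  θ_B0 = 3800/EI
Flexibility coefficients: a unit moment at one end gives L/(3EI) there and L/(6EI) at the far end, so f₁₁ = f₂₂ = 4.417/EI and f₁₂ = f₂₁ = 2.208/EI.
Compatibility — zero rotation at each built-in end:
  4.417 M_A + 2.208 M_B = 3672
  2.208 M_A + 4.417 M_B = 3800
Solving the pair gives M_A = 535 kN·m and M_B = 592.8 kN·m (hogging).

M_B = 592.8 kN·m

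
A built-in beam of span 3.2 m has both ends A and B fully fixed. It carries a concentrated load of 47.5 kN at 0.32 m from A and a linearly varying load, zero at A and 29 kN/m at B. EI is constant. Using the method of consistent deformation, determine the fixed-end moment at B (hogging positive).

Take the two fixed-end moments M_A, M_B as redundants; the released structure is the simple span AB.
On the primary (simply-supported) span, the end slopes from the loading are:
  at A: point load 47.5 at a = 0.32: Pab(L + b)/(6LEI) = 13.86/EI
  at B: point load 47.5 at a = 0.32: Pab(L + a)/(6LEI) = 8.026/EI
  at A: triangular load, peak 29: 7w₀L³/(360EI) = 18.48/EI
  at B: triangular load, peak 29: w₀L³/(45EI) = 21.12/EI
  θ_A0 = 32.34/EI,  θ_B0 = 29.14/EI
Flexibility coefficients: a unit moment at one end gives L/(3EI) there and L/(6EI) at the far end, so f₁₁ = f₂₂ = 1.067/EI and f₁₂ = f₂₁ = 0.5333/EI.
Compatibility — zero rotation at each built-in end:
  1.067 M_A + 0.5333 M_B = 32.34
  0.5333 M_A + 1.067 M_B = 29.14
Solving the pair gives M_A = 22.21 kN·m and M_B = 16.22 kN·m (hogging).

M_B = 16.22 kN·m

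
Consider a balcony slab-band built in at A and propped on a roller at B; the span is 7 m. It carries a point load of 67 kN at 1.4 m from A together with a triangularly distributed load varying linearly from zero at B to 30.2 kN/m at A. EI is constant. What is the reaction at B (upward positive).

Remove the prop at B; the released (primary) structure is a cantilever built in at A.
Free-end deflection of the primary structure under the applied loading (downward +):
  point load 67 at a = 1.4: Pa²(3L − a)/(6EI) = 429/EI
  triangular load, peak 30.2 at the fixed end: w₀L⁴/(30EI) = 2417/EI
  δ_0 = 2846/EI
Tip deflection under a unit load at B: L³/(3EI) = 114.3/EI.
The prop prevents deflection at B: R_B = δ_0/δ_{BB} = 2846/114.3 = 24.89 kN.

R_B = 24.89 kN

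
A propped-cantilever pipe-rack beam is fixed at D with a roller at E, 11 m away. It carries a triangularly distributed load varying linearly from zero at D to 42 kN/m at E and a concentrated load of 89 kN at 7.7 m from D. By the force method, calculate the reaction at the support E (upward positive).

Choose R_E as the redundant. The primary structure is the cantilever fixed at D.
Downward deflection at the released point E due to the loads:
  triangular load, peak 42 at the free end: 11w₀L⁴/(120EI) = 56368/EI
  point load 89 at a = 7.7: Pa²(3L − a)/(6EI) = 22251/EI
  δ_0 = 78618/EI
Flexibility coefficient — unit upward force at E: δ_{EE} = L³/(3EI) = 443.7/EI.
The prop prevents deflection at E: R_E = δ_0/δ_{EE} = 78618/443.7 = 177.2 kN.

R_E = 177.2 kN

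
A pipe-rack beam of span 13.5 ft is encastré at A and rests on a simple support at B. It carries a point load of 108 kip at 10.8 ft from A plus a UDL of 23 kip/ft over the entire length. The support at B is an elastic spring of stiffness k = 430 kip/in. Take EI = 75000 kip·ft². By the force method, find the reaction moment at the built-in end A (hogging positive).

M_A = 709.2 kip·ft

Release the roller at B. Primary structure: cantilever fixed at A.
Free-end deflection of the primary structure under the applied loading (downward +):
  point load 108 at a = 10.8: Pa²(3L − a)/(6EI) = 62356/EI
  UDL 23: wL⁴/(8EI) = 95493/EI
  δ_0 = 157849/EI
Tip deflection under a unit load at B: L³/(3EI) = 820.1/EI.
With EI = 75000 kip·ft²: δ_0 = 2.1047 ft and δ_{BB} = 0.010935 ft/kip.
Compatibility — the spring shortens by R_B/k under the reaction it provides: δ_0 − R_B·δ_{BB} = R_B/k. With 1/k = 1/(430×12) ft/kip = 0.000194 ft/kip, R_B = δ_0 / (δ_{BB} + 1/k) = 2.1047 / (0.010935 + 0.000194) = 189.1 kip.
Moment equilibrium about A: M_A = Σ(load moments about A) − R_B·L = 3262 − 189.1×13.5 = 709.2 kip·ft.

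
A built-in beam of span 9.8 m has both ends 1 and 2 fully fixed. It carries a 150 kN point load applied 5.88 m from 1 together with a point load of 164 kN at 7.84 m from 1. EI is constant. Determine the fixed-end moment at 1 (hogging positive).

M_1 = 192.6 kN·m

Release both end moments; the primary structure is a simply-supported span 12 with redundants M_1 and M_2.
Simple-span end rotations at 1 and 2 under the given loads:
  at 1: point load 150 at a = 5.88: Pab(L + b)/(6LEI) = 806.7/EI
  at 2: point load 150 at a = 5.88: Pab(L + a)/(6LEI) = 922/EI
  at 1: point load 164 at a = 7.84: Pab(L + b)/(6LEI) = 504/EI
  at 2: point load 164 at a = 7.84: Pab(L + a)/(6LEI) = 756/EI
  θ_10 = 1311/EI,  θ_20 = 1678/EI
Flexibility coefficients: a unit moment at one end gives L/(3EI) there and L/(6EI) at the far end, so f₁₁ = f₂₂ = 3.267/EI and f₁₂ = f₂₁ = 1.633/EI.
Compatibility — zero rotation at each built-in end:
  3.267 M_1 + 1.633 M_2 = 1311
  1.633 M_1 + 3.267 M_2 = 1678
Solving the pair gives M_1 = 192.6 kN·m and M_2 = 417.4 kN·m (hogging).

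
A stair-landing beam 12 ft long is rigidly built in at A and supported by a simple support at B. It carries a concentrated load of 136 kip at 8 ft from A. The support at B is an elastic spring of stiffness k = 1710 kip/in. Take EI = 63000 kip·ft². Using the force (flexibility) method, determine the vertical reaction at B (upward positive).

R_B = 70.14 kip

Remove the prop at B; the released (primary) structure is a cantilever built in at A.
Primary-structure tip deflection at B by superposition:
  point load 136 at a = 8: Pa²(3L − a)/(6EI) = 40619/EI
Flexibility coefficient — unit upward force at B: δ_{BB} = L³/(3EI) = 576/EI.
With EI = 63000 kip·ft²: δ_0 = 0.64474 ft and δ_{BB} = 0.009143 ft/kip.
Compatibility — the spring shortens by R_B/k under the reaction it provides: δ_0 − R_B·δ_{BB} = R_B/k. With 1/k = 1/(1710×12) ft/kip = 0.000049 ft/kip, R_B = δ_0 / (δ_{BB} + 1/k) = 0.64474 / (0.009143 + 0.000049) = 70.14 kip.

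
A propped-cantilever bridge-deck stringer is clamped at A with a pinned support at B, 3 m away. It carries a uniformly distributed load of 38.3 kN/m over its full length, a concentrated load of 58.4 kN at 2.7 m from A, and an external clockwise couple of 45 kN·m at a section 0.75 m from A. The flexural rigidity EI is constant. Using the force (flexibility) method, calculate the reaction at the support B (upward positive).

Choose R_B as the redundant. The primary structure is the cantilever fixed at A.
Primary-structure tip deflection at B by superposition:
  UDL 38.3: wL⁴/(8EI) = 387.8/EI
  point load 58.4 at a = 2.7: Pa²(3L − a)/(6EI) = 447/EI
  clockwise couple 45 at a = 0.75: M₀a(2L − a)/(2EI) = 88.59/EI
  δ_0 = 923.4/EI
Tip deflection under a unit load at B: L³/(3EI) = 9/EI.
Compatibility at B: δ_0 − R_B·δ_{BB} = 0, so R_B = 923.4/9 = 102.6 kN.

R_B = 102.6 kN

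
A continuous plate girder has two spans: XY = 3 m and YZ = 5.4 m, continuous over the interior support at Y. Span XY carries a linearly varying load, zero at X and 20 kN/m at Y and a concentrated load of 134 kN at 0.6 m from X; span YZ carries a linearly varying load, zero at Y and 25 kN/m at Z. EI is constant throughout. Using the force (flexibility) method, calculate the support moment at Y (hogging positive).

Take M_Y as the redundant. Released structure: two simple spans XY and YZ with a hinge at Y.
End slopes at the hinge Y, treating each span as simply supported:
  span XY: triangular load, peak 20: w₀L³/(45EI) = 12/EI
  span XY: point load 134 at a = 0.6: Pab(L + a)/(6LEI) = 38.59/EI
  span YZ: triangular load, peak 25: 7w₀L³/(360EI) = 76.55/EI
  relative rotation θ_0 = (50.59 + 76.55)/EI = 127.1/EI
A unit hogging moment at Y produces rotation L₁/(3EI) + L₂/(3EI) = 2.8/EI.
Slope continuity at Y: θ_0 = M_Y·2.8/EI, so M_Y = 127.1/2.8 = 45.41 kN·m (hogging).

M_Y = 45.41 kN·m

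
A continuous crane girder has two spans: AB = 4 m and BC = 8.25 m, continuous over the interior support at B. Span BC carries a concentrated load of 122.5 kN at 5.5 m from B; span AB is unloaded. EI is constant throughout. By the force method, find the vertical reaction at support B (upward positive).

Release continuity at B by inserting a hinge; the redundant is the internal moment M_B. The primary structure is two simply-supported spans AB and BC.
End slopes at the hinge B, treating each span as simply supported:
  span BC: point load 122.5 at a = 5.5: Pab(L + b)/(6LEI) = 411.7/EI
  relative rotation θ_0 = (0 + 411.7)/EI = 411.7/EI
A unit hogging moment at B produces rotation L₁/(3EI) + L₂/(3EI) = 4.083/EI.
Compatibility: M_B·(L₁+L₂)/(3EI) = θ_0, giving M_B = 100.8 kN·m (hogging).
Span AB, ΣM about A with M_B applied at B: R_B^{AB}·4 = 0 + 100.8, so R_B^{AB} = 25.21 kN and R_A = 0 − 25.21 = -25.21 kN.
Span BC, ΣM about C: R_B^{BC}·8.25 = 336.9 + 100.8, so R_B^{BC} = 53.06 kN and R_C = 122.5 − 53.06 = 69.44 kN.
R_B = 25.21 + 53.06 = 78.26 kN.

R_B = 78.26 kN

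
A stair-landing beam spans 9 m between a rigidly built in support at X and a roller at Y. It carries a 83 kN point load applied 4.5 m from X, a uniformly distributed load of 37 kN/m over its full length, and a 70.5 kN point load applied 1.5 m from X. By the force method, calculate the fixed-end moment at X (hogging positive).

M_X = 595.5 kN·m

Remove the prop at Y; the released (primary) structure is a cantilever built in at X.
Deflection at Y on the released cantilever, summing each load's contribution:
  point load 83 at a = 4.5: Pa²(3L − a)/(6EI) = 6303/EI
  UDL 37: wL⁴/(8EI) = 30345/EI
  point load 70.5 at a = 1.5: Pa²(3L − a)/(6EI) = 674.2/EI
  δ_0 = 37322/EI
Tip deflection under a unit load at Y: L³/(3EI) = 243/EI.
Compatibility at Y: δ_0 − R_Y·δ_{YY} = 0, so R_Y = 37322/243 = 153.6 kN.
Moment equilibrium about X: M_X = Σ(load moments about X) − R_Y·L = 1978 − 153.6×9 = 595.5 kN·m.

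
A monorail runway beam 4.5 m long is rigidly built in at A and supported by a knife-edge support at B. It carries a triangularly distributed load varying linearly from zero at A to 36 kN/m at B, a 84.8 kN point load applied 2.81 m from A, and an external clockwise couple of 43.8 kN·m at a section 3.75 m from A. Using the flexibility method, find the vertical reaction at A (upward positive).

R_A = 67.78 kN

Choose R_B as the redundant. The primary structure is the cantilever fixed at A.
Free-end deflection of the primary structure under the applied loading (downward +):
  triangular load, peak 36 at the free end: 11w₀L⁴/(120EI) = 1353/EI
  point load 84.8 at a = 2.81: Pa²(3L − a)/(6EI) = 1193/EI
  clockwise couple 43.8 at a = 3.75: M₀a(2L − a)/(2EI) = 431.2/EI
  δ_0 = 2977/EI
Flexibility coefficient — unit upward force at B: δ_{BB} = L³/(3EI) = 30.38/EI.
The prop prevents deflection at B: R_B = δ_0/δ_{BB} = 2977/30.38 = 98.02 kN.
Vertical equilibrium: R_A = ΣP − R_B = 165.8 − 98.02 = 67.78 kN.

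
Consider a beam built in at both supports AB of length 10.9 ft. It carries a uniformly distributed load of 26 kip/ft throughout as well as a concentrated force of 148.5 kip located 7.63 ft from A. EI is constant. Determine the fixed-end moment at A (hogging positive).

Release both end moments; the primary structure is a simply-supported span AB with redundants M_A and M_B.
Simple-span end rotations at A and B under the given loads:
  at A: UDL 26: wL³/(24EI) = 1403/EI
  at B: UDL 26: wL³/(24EI) = 1403/EI
  at A: point load 148.5 at a = 7.63: Pab(L + b)/(6LEI) = 802.8/EI
  at B: point load 148.5 at a = 7.63: Pab(L + a)/(6LEI) = 1050/EI
  θ_A0 = 2206/EI,  θ_B0 = 2453/EI
Flexibility coefficients: a unit moment at one end gives L/(3EI) there and L/(6EI) at the far end, so f₁₁ = f₂₂ = 3.633/EI and f₁₂ = f₂₁ = 1.817/EI.
Compatibility — zero rotation at each built-in end:
  3.633 M_A + 1.817 M_B = 2206
  1.817 M_A + 3.633 M_B = 2453
Solving the pair gives M_A = 359.4 kip·ft and M_B = 495.4 kip·ft (hogging).

M_A = 359.4 kip·ft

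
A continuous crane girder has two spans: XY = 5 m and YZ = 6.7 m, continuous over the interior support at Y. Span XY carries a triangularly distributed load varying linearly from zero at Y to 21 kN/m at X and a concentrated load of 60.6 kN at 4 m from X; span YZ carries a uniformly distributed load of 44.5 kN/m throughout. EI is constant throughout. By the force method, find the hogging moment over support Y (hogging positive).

Insert a hinge at Y; M_Y is the redundant, and each span becomes simply supported.
Discontinuity in slope at Y on the released structure — sum the simple-span end rotations:
  span XY: triangular load, peak 21: 7w₀L³/(360EI) = 51.04/EI
  span XY: point load 60.6 at a = 4: Pab(L + a)/(6LEI) = 72.72/EI
  span YZ: UDL 44.5: wL³/(24EI) = 557.7/EI
  relative rotation θ_0 = (123.8 + 557.7)/EI = 681.4/EI
A unit hogging moment at Y produces rotation L₁/(3EI) + L₂/(3EI) = 3.9/EI.
Compatibility: M_Y·(L₁+L₂)/(3EI) = θ_0, giving M_Y = 174.7 kN·m (hogging).

M_Y = 174.7 kN·m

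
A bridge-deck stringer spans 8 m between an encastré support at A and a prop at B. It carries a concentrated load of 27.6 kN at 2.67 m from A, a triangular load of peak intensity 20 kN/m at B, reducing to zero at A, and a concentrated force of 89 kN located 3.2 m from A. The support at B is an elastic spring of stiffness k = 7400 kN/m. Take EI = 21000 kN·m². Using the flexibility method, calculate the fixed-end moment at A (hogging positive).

Remove the prop at B; the released (primary) structure is a cantilever built in at A.
Primary-structure tip deflection at B by superposition:
  point load 27.6 at a = 2.67: Pa²(3L − a)/(6EI) = 699.5/EI
  triangular load, peak 20 at the free end: 11w₀L⁴/(120EI) = 7509/EI
  point load 89 at a = 3.2: Pa²(3L − a)/(6EI) = 3159/EI
  δ_0 = 11368/EI
Flexibility coefficient — unit upward force at B: δ_{BB} = L³/(3EI) = 170.7/EI.
With EI = 21000 kN·m²: δ_0 = 0.54134 m and δ_{BB} = 0.008127 m/kN.
Compatibility — the spring shortens by R_B/k under the reaction it provides: δ_0 − R_B·δ_{BB} = R_B/k. With 1/k = 0.000135 m/kN, R_B = δ_0 / (δ_{BB} + 1/k) = 0.54134 / (0.008127 + 0.000135) = 65.52 kN.
Moment equilibrium about A: M_A = Σ(load moments about A) − R_B·L = 785.2 − 65.52×8 = 261 kN·m.

M_A = 261 kN·m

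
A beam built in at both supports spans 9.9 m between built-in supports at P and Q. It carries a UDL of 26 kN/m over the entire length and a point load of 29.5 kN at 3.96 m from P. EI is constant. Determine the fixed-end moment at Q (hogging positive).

Release both end moments; the primary structure is a simply-supported span PQ with redundants M_P and M_Q.
End rotations of the released simple span under the applied load (×1/EI):
  at P: UDL 26: wL³/(24EI) = 1051/EI
  at Q: UDL 26: wL³/(24EI) = 1051/EI
  at P: point load 29.5 at a = 3.96: Pab(L + b)/(6LEI) = 185/EI
  at Q: point load 29.5 at a = 3.96: Pab(L + a)/(6LEI) = 161.9/EI
  θ_P0 = 1236/EI,  θ_Q0 = 1213/EI
Flexibility coefficients: a unit moment at one end gives L/(3EI) there and L/(6EI) at the far end, so f₁₁ = f₂₂ = 3.3/EI and f₁₂ = f₂₁ = 1.65/EI.
Compatibility — zero rotation at each built-in end:
  3.3 M_P + 1.65 M_Q = 1236
  1.65 M_P + 3.3 M_Q = 1213
Solving the pair gives M_P = 254.4 kN·m and M_Q = 240.4 kN·m (hogging).

M_Q = 240.4 kN·m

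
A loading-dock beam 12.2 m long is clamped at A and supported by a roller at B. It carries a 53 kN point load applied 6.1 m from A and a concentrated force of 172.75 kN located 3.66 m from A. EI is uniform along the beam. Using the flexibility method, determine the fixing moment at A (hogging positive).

Remove the prop at B; the released (primary) structure is a cantilever built in at A.
Deflection at B on the released cantilever, summing each load's contribution:
  point load 53 at a = 6.1: Pa²(3L − a)/(6EI) = 10025/EI
  point load 172.75 at a = 3.66: Pa²(3L − a)/(6EI) = 12704/EI
  δ_0 = 22729/EI
Tip deflection under a unit load at B: L³/(3EI) = 605.3/EI.
The prop prevents deflection at B: R_B = δ_0/δ_{BB} = 22729/605.3 = 37.55 kN.
Moment equilibrium about A: M_A = Σ(load moments about A) − R_B·L = 955.6 − 37.55×12.2 = 497.4 kN·m.

M_A = 497.4 kN·m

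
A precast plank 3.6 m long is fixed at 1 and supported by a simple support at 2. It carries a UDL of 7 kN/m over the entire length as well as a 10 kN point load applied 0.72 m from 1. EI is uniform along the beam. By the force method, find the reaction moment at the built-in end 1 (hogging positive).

M_1 = 16.52 kN·m

Release the roller at 2. Primary structure: cantilever fixed at 1.
Free-end deflection of the primary structure under the applied loading (downward +):
  UDL 7: wL⁴/(8EI) = 147/EI
  point load 10 at a = 0.72: Pa²(3L − a)/(6EI) = 8.709/EI
  δ_0 = 155.7/EI
Flexibility coefficient — unit upward force at 2: δ_{22} = L³/(3EI) = 15.55/EI.
The prop prevents deflection at 2: R_2 = δ_0/δ_{22} = 155.7/15.55 = 10.01 kN.
Moment equilibrium about 1: M_1 = Σ(load moments about 1) − R_2·L = 52.56 − 10.01×3.6 = 16.52 kN·m.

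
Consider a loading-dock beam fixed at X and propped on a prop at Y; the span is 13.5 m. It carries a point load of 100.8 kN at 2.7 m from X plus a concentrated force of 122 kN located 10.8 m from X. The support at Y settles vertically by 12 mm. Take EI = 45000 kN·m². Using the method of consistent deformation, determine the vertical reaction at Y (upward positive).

Take the reaction at Y as the redundant and release it; the primary structure is a cantilever fixed at X.
Deflection at Y on the released cantilever, summing each load's contribution:
  point load 100.8 at a = 2.7: Pa²(3L − a)/(6EI) = 4629/EI
  point load 122 at a = 10.8: Pa²(3L − a)/(6EI) = 70439/EI
  δ_0 = 75068/EI
Tip deflection under a unit load at Y: L³/(3EI) = 820.1/EI.
With EI = 45000 kN·m²: δ_0 = 1.6682 m and δ_{YY} = 0.018225 m/kN.
Compatibility — the beam at Y must follow the support down by 0.012 m: δ_0 − R_Y·δ_{YY} = 0.012, so R_Y = (1.6682 − 0.012)/0.018225 = 90.87 kN.

R_Y = 90.87 kN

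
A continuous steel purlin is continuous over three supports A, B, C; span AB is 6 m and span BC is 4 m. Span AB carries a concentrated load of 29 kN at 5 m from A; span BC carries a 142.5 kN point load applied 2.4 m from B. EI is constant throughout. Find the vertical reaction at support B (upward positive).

R_B = 102.7 kN

Take M_B as the redundant. Released structure: two simple spans AB and BC with a hinge at B.
Rotations at B on the released spans (each span's end-slope, ×1/EI):
  span AB: point load 29 at a = 5: Pab(L + a)/(6LEI) = 44.31/EI
  span BC: point load 142.5 at a = 2.4: Pab(L + b)/(6LEI) = 127.7/EI
  relative rotation θ_0 = (44.31 + 127.7)/EI = 172/EI
A unit hogging moment at B produces rotation L₁/(3EI) + L₂/(3EI) = 3.333/EI.
Slope continuity at B: θ_0 = M_B·3.333/EI, so M_B = 172/3.333 = 51.6 kN·m (hogging).
Span AB, ΣM about A with M_B applied at B: R_B^{AB}·6 = 145 + 51.6, so R_B^{AB} = 32.77 kN and R_A = 29 − 32.77 = -3.766 kN.
Span BC, ΣM about C: R_B^{BC}·4 = 228 + 51.6, so R_B^{BC} = 69.9 kN and R_C = 142.5 − 69.9 = 72.6 kN.
R_B = 32.77 + 69.9 = 102.7 kN.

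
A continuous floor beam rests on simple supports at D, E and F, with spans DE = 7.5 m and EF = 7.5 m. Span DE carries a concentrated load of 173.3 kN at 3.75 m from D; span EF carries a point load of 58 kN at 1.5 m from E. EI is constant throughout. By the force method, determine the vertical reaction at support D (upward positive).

R_D = 66.23 kN

Insert a hinge at E; M_E is the redundant, and each span becomes simply supported.
End slopes at the hinge E, treating each span as simply supported:
  span DE: point load 173.3 at a = 3.75: Pab(L + a)/(6LEI) = 609.3/EI
  span EF: point load 58 at a = 1.5: Pab(L + b)/(6LEI) = 156.6/EI
  relative rotation θ_0 = (609.3 + 156.6)/EI = 765.9/EI
A unit hogging moment at E produces rotation L₁/(3EI) + L₂/(3EI) = 5/EI.
Slope continuity at E: θ_0 = M_E·5/EI, so M_E = 765.9/5 = 153.2 kN·m (hogging).
Span DE, ΣM about D with M_E applied at E: R_E^{DE}·7.5 = 649.9 + 153.2, so R_E^{DE} = 107.1 kN and R_D = 173.3 − 107.1 = 66.23 kN.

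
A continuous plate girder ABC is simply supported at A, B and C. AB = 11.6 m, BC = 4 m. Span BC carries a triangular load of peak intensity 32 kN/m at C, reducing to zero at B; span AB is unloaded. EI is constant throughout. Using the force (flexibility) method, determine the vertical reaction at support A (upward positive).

R_A = -0.6602 kN

Insert a hinge at B; M_B is the redundant, and each span becomes simply supported.
Rotations at B on the released spans (each span's end-slope, ×1/EI):
  span BC: triangular load, peak 32: 7w₀L³/(360EI) = 39.82/EI
  relative rotation θ_0 = (0 + 39.82)/EI = 39.82/EI
A unit hogging moment at B produces rotation L₁/(3EI) + L₂/(3EI) = 5.2/EI.
Compatibility: M_B·(L₁+L₂)/(3EI) = θ_0, giving M_B = 7.658 kN·m (hogging).
Span AB, ΣM about A with M_B applied at B: R_B^{AB}·11.6 = 0 + 7.658, so R_B^{AB} = 0.6602 kN and R_A = 0 − 0.6602 = -0.6602 kN.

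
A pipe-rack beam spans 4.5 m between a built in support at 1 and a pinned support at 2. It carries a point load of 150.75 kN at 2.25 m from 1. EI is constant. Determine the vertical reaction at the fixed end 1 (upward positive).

R_1 = 103.6 kN

Take the reaction at 2 as the redundant and release it; the primary structure is a cantilever fixed at 1.
Downward deflection at the released point 2 due to the loads:
  point load 150.75 at a = 2.25: Pa²(3L − a)/(6EI) = 1431/EI
Tip deflection under a unit load at 2: L³/(3EI) = 30.38/EI.
The prop prevents deflection at 2: R_2 = δ_0/δ_{22} = 1431/30.38 = 47.11 kN.
Vertical equilibrium: R_1 = ΣP − R_2 = 150.8 − 47.11 = 103.6 kN.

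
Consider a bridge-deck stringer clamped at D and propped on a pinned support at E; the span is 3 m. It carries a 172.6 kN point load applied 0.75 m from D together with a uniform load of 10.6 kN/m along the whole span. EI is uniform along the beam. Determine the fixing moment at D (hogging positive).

M_D = 96.88 kN·m

Release the roller at E. Primary structure: cantilever fixed at D.
Downward deflection at the released point E due to the loads:
  point load 172.6 at a = 0.75: Pa²(3L − a)/(6EI) = 133.5/EI
  UDL 10.6: wL⁴/(8EI) = 107.3/EI
  δ_0 = 240.8/EI
Tip deflection under a unit load at E: L³/(3EI) = 9/EI.
The prop prevents deflection at E: R_E = δ_0/δ_{EE} = 240.8/9 = 26.76 kN.
Moment equilibrium about D: M_D = Σ(load moments about D) − R_E·L = 177.2 − 26.76×3 = 96.88 kN·m.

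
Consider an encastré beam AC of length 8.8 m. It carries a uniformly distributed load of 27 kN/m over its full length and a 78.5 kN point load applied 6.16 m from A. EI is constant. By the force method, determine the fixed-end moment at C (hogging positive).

M_C = 275.8 kN·m

Release both end moments; the primary structure is a simply-supported span AC with redundants M_A and M_C.
Simple-span end rotations at A and C under the given loads:
  at A: UDL 27: wL³/(24EI) = 766.7/EI
  at C: UDL 27: wL³/(24EI) = 766.7/EI
  at A: point load 78.5 at a = 6.16: Pab(L + b)/(6LEI) = 276.6/EI
  at C: point load 78.5 at a = 6.16: Pab(L + a)/(6LEI) = 361.7/EI
  θ_A0 = 1043/EI,  θ_C0 = 1128/EI
Flexibility coefficients: a unit moment at one end gives L/(3EI) there and L/(6EI) at the far end, so f₁₁ = f₂₂ = 2.933/EI and f₁₂ = f₂₁ = 1.467/EI.
Compatibility — zero rotation at each built-in end:
  2.933 M_A + 1.467 M_C = 1043
  1.467 M_A + 2.933 M_C = 1128
Solving the pair gives M_A = 217.8 kN·m and M_C = 275.8 kN·m (hogging).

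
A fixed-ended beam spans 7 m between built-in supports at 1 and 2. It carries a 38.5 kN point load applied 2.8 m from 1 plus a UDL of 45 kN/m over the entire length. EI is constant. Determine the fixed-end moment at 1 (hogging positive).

Take the two fixed-end moments M_1, M_2 as redundants; the released structure is the simple span 12.
End rotations of the released simple span under the applied load (×1/EI):
  at 1: point load 38.5 at a = 2.8: Pab(L + b)/(6LEI) = 120.7/EI
  at 2: point load 38.5 at a = 2.8: Pab(L + a)/(6LEI) = 105.6/EI
  at 1: UDL 45: wL³/(24EI) = 643.1/EI
  at 2: UDL 45: wL³/(24EI) = 643.1/EI
  θ_10 = 763.9/EI,  θ_20 = 748.8/EI
Flexibility coefficients: a unit moment at one end gives L/(3EI) there and L/(6EI) at the far end, so f₁₁ = f₂₂ = 2.333/EI and f₁₂ = f₂₁ = 1.167/EI.
Compatibility — zero rotation at each built-in end:
  2.333 M_1 + 1.167 M_2 = 763.9
  1.167 M_1 + 2.333 M_2 = 748.8
Solving the pair gives M_1 = 222.6 kN·m and M_2 = 209.6 kN·m (hogging).

M_1 = 222.6 kN·m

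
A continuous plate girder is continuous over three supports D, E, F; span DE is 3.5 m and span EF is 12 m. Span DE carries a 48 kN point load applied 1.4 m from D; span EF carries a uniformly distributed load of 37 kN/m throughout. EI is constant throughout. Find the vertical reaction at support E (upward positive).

R_E = 433.8 kN

Release continuity at E by inserting a hinge; the redundant is the internal moment M_E. The primary structure is two simply-supported spans DE and EF.
End slopes at the hinge E, treating each span as simply supported:
  span DE: point load 48 at a = 1.4: Pab(L + a)/(6LEI) = 32.93/EI
  span EF: UDL 37: wL³/(24EI) = 2664/EI
  relative rotation θ_0 = (32.93 + 2664)/EI = 2697/EI
A unit hogging moment at E produces rotation L₁/(3EI) + L₂/(3EI) = 5.167/EI.
Slope continuity at E: θ_0 = M_E·5.167/EI, so M_E = 2697/5.167 = 522 kN·m (hogging).
Span DE, ΣM about D with M_E applied at E: R_E^{DE}·3.5 = 67.2 + 522, so R_E^{DE} = 168.3 kN and R_D = 48 − 168.3 = -120.3 kN.
Span EF, ΣM about F: R_E^{EF}·12 = 2664 + 522, so R_E^{EF} = 265.5 kN and R_F = 444 − 265.5 = 178.5 kN.
R_E = 168.3 + 265.5 = 433.8 kN.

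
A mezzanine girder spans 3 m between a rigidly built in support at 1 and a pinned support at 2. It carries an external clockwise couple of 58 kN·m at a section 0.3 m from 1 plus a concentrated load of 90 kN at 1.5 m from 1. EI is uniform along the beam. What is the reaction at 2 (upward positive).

R_2 = 33.63 kN

Choose R_2 as the redundant. The primary structure is the cantilever fixed at 1.
Primary-structure tip deflection at 2 by superposition:
  clockwise couple 58 at a = 0.3: M₀a(2L − a)/(2EI) = 49.59/EI
  point load 90 at a = 1.5: Pa²(3L − a)/(6EI) = 253.1/EI
  δ_0 = 302.7/EI
Flexibility coefficient — unit upward force at 2: δ_{22} = L³/(3EI) = 9/EI.
Compatibility at 2: δ_0 − R_2·δ_{22} = 0, so R_2 = 302.7/9 = 33.63 kN.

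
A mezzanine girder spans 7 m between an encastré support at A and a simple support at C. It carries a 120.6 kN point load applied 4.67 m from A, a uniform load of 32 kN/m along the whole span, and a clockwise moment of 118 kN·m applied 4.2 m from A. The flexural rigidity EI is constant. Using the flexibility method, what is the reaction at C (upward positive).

R_C = 167.8 kN

Release the roller at C. Primary structure: cantilever fixed at A.
Deflection at C on the released cantilever, summing each load's contribution:
  point load 120.6 at a = 4.67: Pa²(3L − a)/(6EI) = 7158/EI
  UDL 32: wL⁴/(8EI) = 9604/EI
  clockwise couple 118 at a = 4.2: M₀a(2L − a)/(2EI) = 2428/EI
  δ_0 = 19191/EI
Flexibility coefficient — unit upward force at C: δ_{CC} = L³/(3EI) = 114.3/EI.
The prop prevents deflection at C: R_C = δ_0/δ_{CC} = 19191/114.3 = 167.8 kN.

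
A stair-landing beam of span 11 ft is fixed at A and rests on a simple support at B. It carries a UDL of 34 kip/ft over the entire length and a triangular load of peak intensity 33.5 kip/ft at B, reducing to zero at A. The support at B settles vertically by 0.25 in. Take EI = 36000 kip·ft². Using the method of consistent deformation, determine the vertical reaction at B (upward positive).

R_B = 239.9 kip

Release the roller at B. Primary structure: cantilever fixed at A.
Downward deflection at the released point B due to the loads:
  UDL 34: wL⁴/(8EI) = 62224/EI
  triangular load, peak 33.5 at the free end: 11w₀L⁴/(120EI) = 44960/EI
  δ_0 = 107184/EI
Flexibility coefficient — unit upward force at B: δ_{BB} = L³/(3EI) = 443.7/EI.
With EI = 36000 kip·ft²: δ_0 = 2.9773 ft and δ_{BB} = 0.012324 ft/kip.
Compatibility — the beam at B must follow the support down by 0.02083 ft: δ_0 − R_B·δ_{BB} = 0.02083, so R_B = (2.9773 − 0.02083)/0.012324 = 239.9 kip.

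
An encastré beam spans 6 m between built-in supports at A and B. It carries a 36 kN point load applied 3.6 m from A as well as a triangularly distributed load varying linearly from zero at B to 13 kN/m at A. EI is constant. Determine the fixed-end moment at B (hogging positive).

Take the two fixed-end moments M_A, M_B as redundants; the released structure is the simple span AB.
Simple-span end rotations at A and B under the given loads:
  at A: point load 36 at a = 3.6: Pab(L + b)/(6LEI) = 72.58/EI
  at B: point load 36 at a = 3.6: Pab(L + a)/(6LEI) = 82.94/EI
  at A: triangular load, peak 13: w₀L³/(45EI) = 62.4/EI
  at B: triangular load, peak 13: 7w₀L³/(360EI) = 54.6/EI
  θ_A0 = 135/EI,  θ_B0 = 137.5/EI
Flexibility coefficients: a unit moment at one end gives L/(3EI) there and L/(6EI) at the far end, so f₁₁ = f₂₂ = 2/EI and f₁₂ = f₂₁ = 1/EI.
Compatibility — zero rotation at each built-in end:
  2 M_A + 1 M_B = 135
  1 M_A + 2 M_B = 137.5
Solving the pair gives M_A = 44.14 kN·m and M_B = 46.7 kN·m (hogging).

M_B = 46.7 kN·m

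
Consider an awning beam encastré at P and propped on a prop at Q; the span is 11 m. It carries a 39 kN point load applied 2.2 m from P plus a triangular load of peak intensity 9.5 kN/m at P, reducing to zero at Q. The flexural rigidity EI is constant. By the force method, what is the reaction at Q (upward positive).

Release the roller at Q. Primary structure: cantilever fixed at P.
Deflection at Q on the released cantilever, summing each load's contribution:
  point load 39 at a = 2.2: Pa²(3L − a)/(6EI) = 969/EI
  triangular load, peak 9.5 at the fixed end: w₀L⁴/(30EI) = 4636/EI
  δ_0 = 5605/EI
Flexibility coefficient — unit upward force at Q: δ_{QQ} = L³/(3EI) = 443.7/EI.
Compatibility at Q: δ_0 − R_Q·δ_{QQ} = 0, so R_Q = 5605/443.7 = 12.63 kN.

R_Q = 12.63 kN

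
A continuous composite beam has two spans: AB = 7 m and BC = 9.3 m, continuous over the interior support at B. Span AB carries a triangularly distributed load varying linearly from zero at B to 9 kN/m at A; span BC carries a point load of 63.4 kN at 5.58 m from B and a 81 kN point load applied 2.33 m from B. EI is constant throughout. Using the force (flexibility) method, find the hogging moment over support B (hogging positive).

M_B = 138.2 kN·m

Insert a hinge at B; M_B is the redundant, and each span becomes simply supported.
End slopes at the hinge B, treating each span as simply supported:
  span AB: triangular load, peak 9: 7w₀L³/(360EI) = 60.02/EI
  span BC: point load 63.4 at a = 5.58: Pab(L + b)/(6LEI) = 307.1/EI
  span BC: point load 81 at a = 2.33: Pab(L + b)/(6LEI) = 383.6/EI
  relative rotation θ_0 = (60.02 + 690.6)/EI = 750.7/EI
A unit hogging moment at B produces rotation L₁/(3EI) + L₂/(3EI) = 5.433/EI.
Slope continuity at B: θ_0 = M_B·5.433/EI, so M_B = 750.7/5.433 = 138.2 kN·m (hogging).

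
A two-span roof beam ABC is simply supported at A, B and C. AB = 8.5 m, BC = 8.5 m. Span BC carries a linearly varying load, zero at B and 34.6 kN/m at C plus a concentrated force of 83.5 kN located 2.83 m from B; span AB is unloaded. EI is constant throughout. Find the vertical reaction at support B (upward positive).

R_B = 137.3 kN

Release continuity at B by inserting a hinge; the redundant is the internal moment M_B. The primary structure is two simply-supported spans AB and BC.
Discontinuity in slope at B on the released structure — sum the simple-span end rotations:
  span BC: triangular load, peak 34.6: 7w₀L³/(360EI) = 413.2/EI
  span BC: point load 83.5 at a = 2.83: Pab(L + b)/(6LEI) = 372.3/EI
  relative rotation θ_0 = (0 + 785.4)/EI = 785.4/EI
A unit hogging moment at B produces rotation L₁/(3EI) + L₂/(3EI) = 5.667/EI.
Compatibility: M_B·(L₁+L₂)/(3EI) = θ_0, giving M_B = 138.6 kN·m (hogging).
Span AB, ΣM about A with M_B applied at B: R_B^{AB}·8.5 = 0 + 138.6, so R_B^{AB} = 16.31 kN and R_A = 0 − 16.31 = -16.31 kN.
Span BC, ΣM about C: R_B^{BC}·8.5 = 890.1 + 138.6, so R_B^{BC} = 121 kN and R_C = 230.6 − 121 = 109.5 kN.
R_B = 16.31 + 121 = 137.3 kN.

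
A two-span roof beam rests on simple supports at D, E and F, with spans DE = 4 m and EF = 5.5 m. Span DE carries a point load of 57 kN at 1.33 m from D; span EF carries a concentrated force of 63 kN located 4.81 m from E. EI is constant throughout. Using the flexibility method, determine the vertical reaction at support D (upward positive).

R_D = 31.4 kN

Insert a hinge at E; M_E is the redundant, and each span becomes simply supported.
Rotations at E on the released spans (each span's end-slope, ×1/EI):
  span DE: point load 57 at a = 1.33: Pab(L + a)/(6LEI) = 44.95/EI
  span EF: point load 63 at a = 4.81: Pab(L + b)/(6LEI) = 39.22/EI
  relative rotation θ_0 = (44.95 + 39.22)/EI = 84.17/EI
A unit hogging moment at E produces rotation L₁/(3EI) + L₂/(3EI) = 3.167/EI.
Compatibility: M_E·(L₁+L₂)/(3EI) = θ_0, giving M_E = 26.58 kN·m (hogging).
Span DE, ΣM about D with M_E applied at E: R_E^{DE}·4 = 75.81 + 26.58, so R_E^{DE} = 25.6 kN and R_D = 57 − 25.6 = 31.4 kN.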